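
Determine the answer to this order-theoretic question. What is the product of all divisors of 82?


Divisors of 82: [1, 2, 41, 82]
Product = n^(d(n)/2) = 82^(4/2)
Product = 6724


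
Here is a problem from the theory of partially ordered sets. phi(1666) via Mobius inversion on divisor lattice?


phi(n) = n * prod_{p|n} (1 - 1/p).
Prime divisors of 1666: [2, 7, 17]
phi(1666) = 1666 * (1 - 1/2) * (1 - 1/7) * (1 - 1/17)
phi(1666) = 672


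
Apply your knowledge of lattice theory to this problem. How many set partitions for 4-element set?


B(n) = number of set partitions of an n-element set.
B(n) satisfies the recurrence: B(n+1) = sum_k C(n,k)*B(k).
B(4) = 15


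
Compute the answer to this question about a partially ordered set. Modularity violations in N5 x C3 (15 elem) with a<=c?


Modular law: if a <= c then a v (b ^ c) = (a v b) ^ c.
Check all triples (a,b,c) with a <= c among 15 elements.
  e.g. a=(a,0), b=(c,0), c=(b,0): lhs=(a,0) != rhs=(b,0)
  e.g. a=(a,0), b=(c,1), c=(b,0): lhs=(a,0) != rhs=(b,0)
Total violating triples: 18


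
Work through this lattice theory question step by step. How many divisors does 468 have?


Divisors of 468: [1, 2, 3, 4, 6, 9, 12, 13, 18, 26, 36, 39, 52, 78, 117, 156, 234, 468]
Count: 18


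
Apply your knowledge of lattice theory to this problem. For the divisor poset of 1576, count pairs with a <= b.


The order relation is {(a,b) : a <= b}, reflexive so it includes (a,a).
Examples: (1,1), (1,1576), (1,197), (1,2), (1,394), ...
Total ordered pairs: 30


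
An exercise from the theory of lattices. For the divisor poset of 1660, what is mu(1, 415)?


In a divisor lattice, mu(a,b) = mu(b/a) where mu is the classical Mobius function.
b/a = 415/1 = 415
Prime factorization of 415: primes [5, 83]
415 is squarefree with 2 prime factor(s), so mu(415) = (-1)^2 = 1


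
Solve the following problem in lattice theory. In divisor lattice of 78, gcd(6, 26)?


Meet=gcd.
gcd(6,26)=2


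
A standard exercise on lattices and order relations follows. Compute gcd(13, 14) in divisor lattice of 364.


In a divisor lattice, meet = gcd (greatest common divisor).
By Euclidean algorithm or factoring: gcd(13,14) = 1


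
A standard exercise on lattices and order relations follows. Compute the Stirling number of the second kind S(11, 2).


S(n,k) = k*S(n-1,k) + S(n-1,k-1).
S(10,2) = 511, S(10,1) = 1
S(11,2) = 2*511 + 1 = 1022 + 1
S(11,2) = 1023


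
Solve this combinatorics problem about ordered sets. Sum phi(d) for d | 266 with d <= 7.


Divisors of 266 up to 7: [1, 2, 7]
phi values: [1, 1, 6]
Sum = 8


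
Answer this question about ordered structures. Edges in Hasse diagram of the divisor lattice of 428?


A cover relation a -< b holds when a < b with no c strictly between.
Cover relations:
  1 -< 2
  1 -< 107
  2 -< 4
  2 -< 214
  4 -< 428
  107 -< 214
  214 -< 428
Total: 7


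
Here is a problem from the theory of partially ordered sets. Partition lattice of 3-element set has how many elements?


B(n) = number of set partitions of an n-element set.
B(n) satisfies the recurrence: B(n+1) = sum_k C(n,k)*B(k).
B(3) = 5


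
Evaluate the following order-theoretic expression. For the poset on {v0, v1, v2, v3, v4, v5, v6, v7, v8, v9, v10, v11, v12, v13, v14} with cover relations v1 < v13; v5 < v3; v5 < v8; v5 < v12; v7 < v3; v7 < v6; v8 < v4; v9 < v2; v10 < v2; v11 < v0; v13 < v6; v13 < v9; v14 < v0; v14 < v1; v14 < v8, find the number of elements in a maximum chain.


A chain is a totally ordered subset; we count the number of elements in a maximum chain.
Compute, for each element x, the size of the longest chain ending at x:
  v5: 1
  v7: 1
  v10: 1
  v11: 1
  v14: 1
  v1: 2
  ...
A maximum chain: v14 < v1 < v13 < v9 < v2
Number of elements in the longest chain: 5


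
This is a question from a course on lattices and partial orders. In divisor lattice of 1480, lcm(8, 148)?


Join=lcm.
gcd(8,148)=4
lcm=296


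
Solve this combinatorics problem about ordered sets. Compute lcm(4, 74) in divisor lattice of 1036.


In a divisor lattice, join = lcm (least common multiple).
gcd(4,74) = 2
lcm(4,74) = 4*74/gcd = 296/2 = 148


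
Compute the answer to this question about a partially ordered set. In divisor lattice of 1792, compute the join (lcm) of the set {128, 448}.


In a divisor lattice, join = lcm (least common multiple).
Compute lcm iteratively: start with first element, then lcm(current, next).
Elements: [128, 448]
lcm(128,448) = 896
Final lcm = 896


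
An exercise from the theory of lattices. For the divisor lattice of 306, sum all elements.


sigma(n) = sum of divisors.
Divisors of 306: [1, 2, 3, 6, 9, 17, 18, 34, 51, 102, 153, 306]
Sum = 702


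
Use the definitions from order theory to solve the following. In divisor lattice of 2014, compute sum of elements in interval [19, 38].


Interval [19,38] in divisors of 2014: [19, 38]
Sum = 57


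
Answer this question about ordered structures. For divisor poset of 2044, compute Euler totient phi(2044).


phi(n) = n * prod_{p|n} (1 - 1/p).
Prime divisors of 2044: [2, 7, 73]
phi(2044) = 2044 * (1 - 1/2) * (1 - 1/7) * (1 - 1/73)
phi(2044) = 864


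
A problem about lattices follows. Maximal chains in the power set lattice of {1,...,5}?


A maximal chain goes from the minimum element to a maximal element via cover relations.
Counting all min-to-max paths in the cover graph.
Total maximal chains: 120


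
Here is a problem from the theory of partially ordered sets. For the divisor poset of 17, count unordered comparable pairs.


A comparable pair {a,b} has a < b or b < a in the order.
Count unordered pairs where one element is strictly below the other.
Examples: {1,17}
Total comparable pairs: 1


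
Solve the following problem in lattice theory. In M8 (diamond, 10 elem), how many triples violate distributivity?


Distributive law: a ^ (b v c) = (a ^ b) v (a ^ c).
Check all 10^3 = 1000 ordered triples (a,b,c).
  e.g. a=a1, b=a2, c=a3: lhs=a1 != rhs=0
  e.g. a=a1, b=a2, c=a4: lhs=a1 != rhs=0
Total violating triples: 336


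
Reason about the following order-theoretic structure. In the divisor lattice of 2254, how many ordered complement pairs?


Complement pair (a,b): a meet b = bottom, a join b = top.
Here: gcd(a,b)=1 and lcm(a,b)=2254, i.e. a*b=2254 with a,b coprime.
Pairs found: (1,2254), (2,1127), (23,98), (46,49), ... (4 more)
Total ordered pairs: 8


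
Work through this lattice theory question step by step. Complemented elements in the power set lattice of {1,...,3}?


An element a is complemented if some b has a meet b = bottom, a join b = top.
every subset A has complement S\A, so all elements are complemented.
Complemented elements: {}, {1}, {2}, {3}, {1,2}, {1,3}, ... (2 more)
Count: 8


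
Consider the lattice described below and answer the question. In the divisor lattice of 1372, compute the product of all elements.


Divisors of 1372: [1, 2, 4, 7, 14, 28, 49, 98, 196, 343, 686, 1372]
Product = n^(d(n)/2) = 1372^(12/2)
Product = 6669982097041199104


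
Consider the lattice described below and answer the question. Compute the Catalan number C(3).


C(n) = C(2n, n) / (n+1).
C(6, 3) = 20
C(3) = 20 / 4 = 5


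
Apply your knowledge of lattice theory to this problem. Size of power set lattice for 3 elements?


Power set = 2^n.
2^3 = 8


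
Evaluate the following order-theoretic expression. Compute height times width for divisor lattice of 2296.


Height = length of longest chain minus 1; width = size of largest antichain.
A maximum chain: 1 | 41 | 287 | 574 | 1148 | 2296  (height 5).
A maximum antichain: {4, 14, 82, 287}  (width 4).
Product = 5 * 4 = 20


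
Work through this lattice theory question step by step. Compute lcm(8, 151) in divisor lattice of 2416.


In a divisor lattice, join = lcm (least common multiple).
gcd(8,151) = 1
lcm(8,151) = 8*151/gcd = 1208/1 = 1208


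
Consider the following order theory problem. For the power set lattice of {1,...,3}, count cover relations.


A cover relation a -< b holds when a < b with no c strictly between.
Cover relations:
  {} -< {1}
  {} -< {2}
  {} -< {3}
  {1} -< {1,2}
  {1} -< {1,3}
  {2} -< {1,2}
  {2} -< {2,3}
  {3} -< {1,3}
  ...4 more
Total: 12


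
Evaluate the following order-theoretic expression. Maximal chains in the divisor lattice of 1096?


A maximal chain goes from the minimum element to a maximal element via cover relations.
Counting all min-to-max paths in the cover graph.
Total maximal chains: 4


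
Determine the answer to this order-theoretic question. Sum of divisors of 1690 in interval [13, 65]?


Interval [13,65] in divisors of 1690: [13, 65]
Sum = 78


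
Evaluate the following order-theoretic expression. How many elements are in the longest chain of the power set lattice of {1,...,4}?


A chain is a totally ordered subset; we count the number of elements in a maximum chain.
Compute, for each element x, the size of the longest chain ending at x:
  {}: 1
  {1}: 2
  {2}: 2
  {3}: 2
  {4}: 2
  {1,2}: 3
  ...
A maximum chain: {} < {1} < {1,2} < {1,2,3} < {1,2,3,4}
Number of elements in the longest chain: 5


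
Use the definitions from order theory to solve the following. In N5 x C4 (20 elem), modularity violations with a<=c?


Modular law: if a <= c then a v (b ^ c) = (a v b) ^ c.
Check all triples (a,b,c) with a <= c among 20 elements.
  e.g. a=(a,0), b=(c,0), c=(b,0): lhs=(a,0) != rhs=(b,0)
  e.g. a=(a,0), b=(c,1), c=(b,0): lhs=(a,0) != rhs=(b,0)
Total violating triples: 40


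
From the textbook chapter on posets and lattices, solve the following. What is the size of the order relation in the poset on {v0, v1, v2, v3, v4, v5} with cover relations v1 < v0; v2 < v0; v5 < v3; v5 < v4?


The order relation is {(a,b) : a <= b}, reflexive so it includes (a,a).
Examples: (v0,v0), (v1,v0), (v1,v1), (v2,v0), (v2,v2), ...
Total ordered pairs: 10


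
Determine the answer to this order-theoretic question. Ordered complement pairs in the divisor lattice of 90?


Complement pair (a,b): a meet b = bottom, a join b = top.
Here: gcd(a,b)=1 and lcm(a,b)=90, i.e. a*b=90 with a,b coprime.
Pairs found: (1,90), (2,45), (5,18), (9,10), ... (4 more)
Total ordered pairs: 8


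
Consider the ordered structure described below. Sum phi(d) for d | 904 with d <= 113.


Divisors of 904 up to 113: [1, 2, 4, 8, 113]
phi values: [1, 1, 2, 4, 112]
Sum = 120


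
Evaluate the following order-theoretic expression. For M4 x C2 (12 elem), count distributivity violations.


Distributive law: a ^ (b v c) = (a ^ b) v (a ^ c).
Check all 12^3 = 1728 ordered triples (a,b,c).
  e.g. a=(a1,0), b=(a2,0), c=(a3,0): lhs=(a1,0) != rhs=(0,0)
  e.g. a=(a1,0), b=(a2,0), c=(a3,1): lhs=(a1,0) != rhs=(0,0)
Total violating triples: 192


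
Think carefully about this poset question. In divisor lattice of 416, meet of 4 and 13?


In a divisor lattice, meet = gcd (greatest common divisor).
By Euclidean algorithm or factoring: gcd(4,13) = 1


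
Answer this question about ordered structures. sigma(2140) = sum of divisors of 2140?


sigma(n) = sum of divisors.
Divisors of 2140: [1, 2, 4, 5, 10, 20, 107, 214, 428, 535, 1070, 2140]
Sum = 4536


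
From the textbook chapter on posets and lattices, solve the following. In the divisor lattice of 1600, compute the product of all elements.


Divisors of 1600: [1, 2, 4, 5, 8, 10, 16, 20, 25, 32, 40, 50, 64, 80, 100, 160, 200, 320, 400, 800, 1600]
Product = n^(d(n)/2) = 1600^(21/2)
Product = 4398046511104000000000000000000000


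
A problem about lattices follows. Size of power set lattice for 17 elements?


Power set = 2^n.
2^17 = 131072


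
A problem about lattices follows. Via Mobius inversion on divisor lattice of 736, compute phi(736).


phi(n) = n * prod_{p|n} (1 - 1/p).
Prime divisors of 736: [2, 23]
phi(736) = 736 * (1 - 1/2) * (1 - 1/23)
phi(736) = 352


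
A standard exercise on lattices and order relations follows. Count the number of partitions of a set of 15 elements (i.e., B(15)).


B(n) = number of set partitions of an n-element set.
B(n) satisfies the recurrence: B(n+1) = sum_k C(n,k)*B(k).
B(15) = 1382958545


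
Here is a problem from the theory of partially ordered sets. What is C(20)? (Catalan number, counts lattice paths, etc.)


C(n) = C(2n, n) / (n+1).
C(40, 20) = 137846528820
C(20) = 137846528820 / 21 = 6564120420


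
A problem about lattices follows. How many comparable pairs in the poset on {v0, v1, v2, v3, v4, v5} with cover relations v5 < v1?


A comparable pair {a,b} has a < b or b < a in the order.
Count unordered pairs where one element is strictly below the other.
Examples: {v1,v5}
Total comparable pairs: 1


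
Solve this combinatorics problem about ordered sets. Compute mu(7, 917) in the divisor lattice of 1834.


In a divisor lattice, mu(a,b) = mu(b/a) where mu is the classical Mobius function.
b/a = 917/7 = 131
Prime factorization of 131: primes [131]
131 is squarefree with 1 prime factor(s), so mu(131) = (-1)^1 = -1


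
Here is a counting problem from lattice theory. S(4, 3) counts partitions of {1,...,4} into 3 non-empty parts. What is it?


S(n,k) = k*S(n-1,k) + S(n-1,k-1).
S(3,3) = 1, S(3,2) = 3
S(4,3) = 3*1 + 3 = 3 + 3
S(4,3) = 6


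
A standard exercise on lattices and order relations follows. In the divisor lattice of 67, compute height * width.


Height = length of longest chain minus 1; width = size of largest antichain.
A maximum chain: 1 | 67  (height 1).
A maximum antichain: {1}  (width 1).
Product = 1 * 1 = 1


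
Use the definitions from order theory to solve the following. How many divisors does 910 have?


Divisors of 910: [1, 2, 5, 7, 10, 13, 14, 26, 35, 65, 70, 91, 130, 182, 455, 910]
Count: 16


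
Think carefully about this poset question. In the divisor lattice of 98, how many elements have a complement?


An element a is complemented if some b has a meet b = bottom, a join b = top.
a is complemented iff gcd(a, n/a)=1, i.e. a is a unitary divisor of 98.
Complemented elements: 1, 2, 49, 98
Count: 4


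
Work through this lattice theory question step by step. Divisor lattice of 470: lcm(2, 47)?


Join=lcm.
gcd(2,47)=1
lcm=94


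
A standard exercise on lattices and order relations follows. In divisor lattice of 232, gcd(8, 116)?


Meet=gcd.
gcd(8,116)=4


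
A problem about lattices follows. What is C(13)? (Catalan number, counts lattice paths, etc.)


C(n) = C(2n, n) / (n+1).
C(26, 13) = 10400600
C(13) = 10400600 / 14 = 742900


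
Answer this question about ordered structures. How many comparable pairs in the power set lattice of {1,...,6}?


A comparable pair {a,b} has a < b or b < a in the order.
Count unordered pairs where one element is strictly below the other.
Examples: {{},{1}}, {{},{2}}, {{},{3}}, {{},{4}}, ...
Total comparable pairs: 665


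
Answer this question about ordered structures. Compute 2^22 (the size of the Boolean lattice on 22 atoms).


Power set = 2^n.
2^22 = 4194304


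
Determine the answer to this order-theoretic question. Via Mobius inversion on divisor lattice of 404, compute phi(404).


phi(n) = n * prod_{p|n} (1 - 1/p).
Prime divisors of 404: [2, 101]
phi(404) = 404 * (1 - 1/2) * (1 - 1/101)
phi(404) = 200


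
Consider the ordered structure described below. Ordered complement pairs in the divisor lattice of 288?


Complement pair (a,b): a meet b = bottom, a join b = top.
Here: gcd(a,b)=1 and lcm(a,b)=288, i.e. a*b=288 with a,b coprime.
Pairs found: (1,288), (9,32), (32,9), (288,1)
Total ordered pairs: 4


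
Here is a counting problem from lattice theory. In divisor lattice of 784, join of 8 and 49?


In a divisor lattice, join = lcm (least common multiple).
gcd(8,49) = 1
lcm(8,49) = 8*49/gcd = 392/1 = 392


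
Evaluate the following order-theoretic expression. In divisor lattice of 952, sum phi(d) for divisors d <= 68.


Divisors of 952 up to 68: [1, 2, 4, 7, 8, 14, 17, 28, 34, 56, 68]
phi values: [1, 1, 2, 6, 4, 6, 16, 12, 16, 24, 32]
Sum = 120


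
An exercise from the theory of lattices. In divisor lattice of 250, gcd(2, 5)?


Meet=gcd.
gcd(2,5)=1


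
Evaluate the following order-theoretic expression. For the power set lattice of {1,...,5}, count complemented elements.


An element a is complemented if some b has a meet b = bottom, a join b = top.
every subset A has complement S\A, so all elements are complemented.
Complemented elements: {}, {1}, {2}, {3}, {4}, {5}, ... (26 more)
Count: 32


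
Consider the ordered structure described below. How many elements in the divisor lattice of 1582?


Divisors of 1582: [1, 2, 7, 14, 113, 226, 791, 1582]
Count: 8


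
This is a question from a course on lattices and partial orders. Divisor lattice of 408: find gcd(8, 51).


In a divisor lattice, meet = gcd (greatest common divisor).
By Euclidean algorithm or factoring: gcd(8,51) = 1


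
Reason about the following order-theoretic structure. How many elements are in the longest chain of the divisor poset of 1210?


A chain is a totally ordered subset; we count the number of elements in a maximum chain.
Compute, for each element x, the size of the longest chain ending at x:
  1: 1
  2: 2
  5: 2
  11: 2
  121: 3
  10: 3
  ...
A maximum chain: 1 < 2 < 10 < 110 < 1210
Number of elements in the longest chain: 5


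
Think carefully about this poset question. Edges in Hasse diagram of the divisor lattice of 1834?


A cover relation a -< b holds when a < b with no c strictly between.
Cover relations:
  1 -< 2
  1 -< 7
  1 -< 131
  2 -< 14
  2 -< 262
  7 -< 14
  7 -< 917
  14 -< 1834
  ...4 more
Total: 12


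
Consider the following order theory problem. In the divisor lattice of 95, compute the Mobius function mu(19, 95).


In a divisor lattice, mu(a,b) = mu(b/a) where mu is the classical Mobius function.
b/a = 95/19 = 5
Prime factorization of 5: primes [5]
5 is squarefree with 1 prime factor(s), so mu(5) = (-1)^1 = -1


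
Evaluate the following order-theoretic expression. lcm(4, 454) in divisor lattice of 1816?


Join=lcm.
gcd(4,454)=2
lcm=908


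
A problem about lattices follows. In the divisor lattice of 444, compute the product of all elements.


Divisors of 444: [1, 2, 3, 4, 6, 12, 37, 74, 111, 148, 222, 444]
Product = n^(d(n)/2) = 444^(12/2)
Product = 7661218005651456


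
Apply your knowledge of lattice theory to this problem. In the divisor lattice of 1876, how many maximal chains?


A maximal chain goes from the minimum element to a maximal element via cover relations.
Counting all min-to-max paths in the cover graph.
Total maximal chains: 12


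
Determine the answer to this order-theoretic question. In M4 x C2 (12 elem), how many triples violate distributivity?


Distributive law: a ^ (b v c) = (a ^ b) v (a ^ c).
Check all 12^3 = 1728 ordered triples (a,b,c).
  e.g. a=(a1,0), b=(a2,0), c=(a3,0): lhs=(a1,0) != rhs=(0,0)
  e.g. a=(a1,0), b=(a2,0), c=(a3,1): lhs=(a1,0) != rhs=(0,0)
Total violating triples: 192


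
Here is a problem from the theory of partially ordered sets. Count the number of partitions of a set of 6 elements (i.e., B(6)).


B(n) = number of set partitions of an n-element set.
B(n) satisfies the recurrence: B(n+1) = sum_k C(n,k)*B(k).
B(6) = 203


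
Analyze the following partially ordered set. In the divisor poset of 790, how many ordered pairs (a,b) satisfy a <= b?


The order relation is {(a,b) : a <= b}, reflexive so it includes (a,a).
Examples: (1,1), (1,10), (1,158), (1,2), (1,395), ...
Total ordered pairs: 27


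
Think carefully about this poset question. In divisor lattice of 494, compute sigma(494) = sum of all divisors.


sigma(n) = sum of divisors.
Divisors of 494: [1, 2, 13, 19, 26, 38, 247, 494]
Sum = 840


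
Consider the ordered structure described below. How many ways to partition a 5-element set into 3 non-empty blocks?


S(n,k) = k*S(n-1,k) + S(n-1,k-1).
S(4,3) = 6, S(4,2) = 7
S(5,3) = 3*6 + 7 = 18 + 7
S(5,3) = 25


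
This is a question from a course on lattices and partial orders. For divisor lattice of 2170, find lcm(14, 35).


In a divisor lattice, join = lcm (least common multiple).
Compute lcm iteratively: start with first element, then lcm(current, next).
Elements: [14, 35]
lcm(14,35) = 70
Final lcm = 70


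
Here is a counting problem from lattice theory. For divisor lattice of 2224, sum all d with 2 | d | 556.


Interval [2,556] in divisors of 2224: [2, 4, 278, 556]
Sum = 840


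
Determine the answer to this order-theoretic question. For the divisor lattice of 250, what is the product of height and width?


Height = length of longest chain minus 1; width = size of largest antichain.
A maximum chain: 1 | 5 | 25 | 125 | 250  (height 4).
A maximum antichain: {2, 5}  (width 2).
Product = 4 * 2 = 8


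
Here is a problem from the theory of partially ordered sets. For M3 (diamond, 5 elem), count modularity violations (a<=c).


Modular law: if a <= c then a v (b ^ c) = (a v b) ^ c.
Check all triples (a,b,c) with a <= c among 5 elements.
This lattice is modular (diamonds M_m and their chain-products are modular).
Total violating triples: 0


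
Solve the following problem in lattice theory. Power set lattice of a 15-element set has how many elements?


Power set = 2^n.
2^15 = 32768


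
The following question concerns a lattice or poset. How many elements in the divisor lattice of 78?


Divisors of 78: [1, 2, 3, 6, 13, 26, 39, 78]
Count: 8


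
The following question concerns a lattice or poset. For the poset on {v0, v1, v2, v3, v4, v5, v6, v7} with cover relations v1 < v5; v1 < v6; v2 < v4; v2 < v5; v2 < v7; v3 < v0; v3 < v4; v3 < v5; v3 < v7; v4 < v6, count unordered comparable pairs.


A comparable pair {a,b} has a < b or b < a in the order.
Count unordered pairs where one element is strictly below the other.
Examples: {v0,v3}, {v1,v5}, {v1,v6}, {v2,v4}, ...
Total comparable pairs: 12


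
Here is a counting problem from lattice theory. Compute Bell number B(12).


B(n) = number of set partitions of an n-element set.
B(n) satisfies the recurrence: B(n+1) = sum_k C(n,k)*B(k).
B(12) = 4213597


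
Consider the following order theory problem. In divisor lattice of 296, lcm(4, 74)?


Join=lcm.
gcd(4,74)=2
lcm=148


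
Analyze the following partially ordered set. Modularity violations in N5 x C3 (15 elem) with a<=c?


Modular law: if a <= c then a v (b ^ c) = (a v b) ^ c.
Check all triples (a,b,c) with a <= c among 15 elements.
  e.g. a=(a,0), b=(c,0), c=(b,0): lhs=(a,0) != rhs=(b,0)
  e.g. a=(a,0), b=(c,1), c=(b,0): lhs=(a,0) != rhs=(b,0)
Total violating triples: 18


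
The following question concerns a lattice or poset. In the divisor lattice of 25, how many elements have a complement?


An element a is complemented if some b has a meet b = bottom, a join b = top.
a is complemented iff gcd(a, n/a)=1, i.e. a is a unitary divisor of 25.
Complemented elements: 1, 25
Count: 2


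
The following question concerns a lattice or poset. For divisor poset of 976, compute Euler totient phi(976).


phi(n) = n * prod_{p|n} (1 - 1/p).
Prime divisors of 976: [2, 61]
phi(976) = 976 * (1 - 1/2) * (1 - 1/61)
phi(976) = 480


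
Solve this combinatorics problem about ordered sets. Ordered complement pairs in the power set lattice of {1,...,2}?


Complement pair (a,b): a meet b = bottom, a join b = top.
Here: A intersect B = {} and A union B = {1,...,2}.
Pairs found: ({},{1,2}), ({1},{2}), ({2},{1}), ({1,2},{})
Total ordered pairs: 4


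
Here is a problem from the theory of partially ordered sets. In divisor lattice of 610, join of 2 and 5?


In a divisor lattice, join = lcm (least common multiple).
gcd(2,5) = 1
lcm(2,5) = 2*5/gcd = 10/1 = 10


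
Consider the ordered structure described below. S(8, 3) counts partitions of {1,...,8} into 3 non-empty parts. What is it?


S(n,k) = k*S(n-1,k) + S(n-1,k-1).
S(7,3) = 301, S(7,2) = 63
S(8,3) = 3*301 + 63 = 903 + 63
S(8,3) = 966


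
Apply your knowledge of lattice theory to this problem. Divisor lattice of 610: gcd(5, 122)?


Meet=gcd.
gcd(5,122)=1


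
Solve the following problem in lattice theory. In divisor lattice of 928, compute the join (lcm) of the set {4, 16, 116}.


In a divisor lattice, join = lcm (least common multiple).
Compute lcm iteratively: start with first element, then lcm(current, next).
Elements: [4, 16, 116]
lcm(4,16) = 16
lcm(16,116) = 464
Final lcm = 464


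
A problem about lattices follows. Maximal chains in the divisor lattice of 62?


A maximal chain goes from the minimum element to a maximal element via cover relations.
Counting all min-to-max paths in the cover graph.
Total maximal chains: 2


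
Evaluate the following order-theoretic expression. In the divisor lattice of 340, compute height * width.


Height = length of longest chain minus 1; width = size of largest antichain.
A maximum chain: 1 | 17 | 85 | 170 | 340  (height 4).
A maximum antichain: {4, 10, 34, 85}  (width 4).
Product = 4 * 4 = 16


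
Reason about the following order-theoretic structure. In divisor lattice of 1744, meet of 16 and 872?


In a divisor lattice, meet = gcd (greatest common divisor).
By Euclidean algorithm or factoring: gcd(16,872) = 8


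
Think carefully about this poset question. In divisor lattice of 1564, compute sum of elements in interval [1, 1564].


Interval [1,1564] in divisors of 1564: [1, 2, 4, 17, 23, 34, 46, 68, 92, 391, 782, 1564]
Sum = 3024


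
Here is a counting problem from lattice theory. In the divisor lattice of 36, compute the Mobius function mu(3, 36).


In a divisor lattice, mu(a,b) = mu(b/a) where mu is the classical Mobius function.
b/a = 36/3 = 12
Prime factorization of 12: primes [2, 3]
12 is not squarefree, so mu(12) = 0


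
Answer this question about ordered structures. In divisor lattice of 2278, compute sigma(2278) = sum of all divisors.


sigma(n) = sum of divisors.
Divisors of 2278: [1, 2, 17, 34, 67, 134, 1139, 2278]
Sum = 3672


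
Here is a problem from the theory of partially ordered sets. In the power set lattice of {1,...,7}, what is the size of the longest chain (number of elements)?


A chain is a totally ordered subset; we count the number of elements in a maximum chain.
Compute, for each element x, the size of the longest chain ending at x:
  {}: 1
  {1}: 2
  {2}: 2
  {3}: 2
  {4}: 2
  {5}: 2
  ...
A maximum chain: {} < {1} < {1,2} < {1,2,3} < {1,2,3,4} < {1,2,3,4,5} < {1,2,3,4,5,6} < {1,2,3,4,5,6,7}
Number of elements in the longest chain: 8


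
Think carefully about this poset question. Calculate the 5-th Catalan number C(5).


C(n) = C(2n, n) / (n+1).
C(10, 5) = 252
C(5) = 252 / 6 = 42


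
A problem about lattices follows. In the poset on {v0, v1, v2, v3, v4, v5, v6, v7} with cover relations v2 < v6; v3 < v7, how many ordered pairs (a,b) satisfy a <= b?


The order relation is {(a,b) : a <= b}, reflexive so it includes (a,a).
Examples: (v0,v0), (v1,v1), (v2,v2), (v2,v6), (v3,v3), ...
Total ordered pairs: 10


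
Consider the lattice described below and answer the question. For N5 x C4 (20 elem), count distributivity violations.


Distributive law: a ^ (b v c) = (a ^ b) v (a ^ c).
Check all 20^3 = 8000 ordered triples (a,b,c).
  e.g. a=(b,0), b=(a,0), c=(c,0): lhs=(b,0) != rhs=(a,0)
  e.g. a=(b,0), b=(a,0), c=(c,1): lhs=(b,0) != rhs=(a,0)
Total violating triples: 128


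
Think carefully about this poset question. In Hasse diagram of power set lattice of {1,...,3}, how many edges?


A cover relation a -< b holds when a < b with no c strictly between.
Cover relations:
  {} -< {1}
  {} -< {2}
  {} -< {3}
  {1} -< {1,2}
  {1} -< {1,3}
  {2} -< {1,2}
  {2} -< {2,3}
  {3} -< {1,3}
  ...4 more
Total: 12


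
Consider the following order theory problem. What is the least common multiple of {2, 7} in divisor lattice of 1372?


In a divisor lattice, join = lcm (least common multiple).
Compute lcm iteratively: start with first element, then lcm(current, next).
Elements: [2, 7]
lcm(2,7) = 14
Final lcm = 14


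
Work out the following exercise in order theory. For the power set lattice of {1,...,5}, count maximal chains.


A maximal chain goes from the minimum element to a maximal element via cover relations.
Counting all min-to-max paths in the cover graph.
Total maximal chains: 120


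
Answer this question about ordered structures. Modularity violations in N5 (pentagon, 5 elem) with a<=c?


Modular law: if a <= c then a v (b ^ c) = (a v b) ^ c.
Check all triples (a,b,c) with a <= c among 5 elements.
  e.g. a=a, b=c, c=b: lhs=a != rhs=b
Total violating triples: 1


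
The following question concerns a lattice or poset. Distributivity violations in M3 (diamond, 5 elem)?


Distributive law: a ^ (b v c) = (a ^ b) v (a ^ c).
Check all 5^3 = 125 ordered triples (a,b,c).
  e.g. a=a1, b=a2, c=a3: lhs=a1 != rhs=0
  e.g. a=a1, b=a3, c=a2: lhs=a1 != rhs=0
Total violating triples: 6


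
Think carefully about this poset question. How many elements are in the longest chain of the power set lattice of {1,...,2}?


A chain is a totally ordered subset; we count the number of elements in a maximum chain.
Compute, for each element x, the size of the longest chain ending at x:
  {}: 1
  {1}: 2
  {2}: 2
  {1,2}: 3
A maximum chain: {} < {1} < {1,2}
Number of elements in the longest chain: 3


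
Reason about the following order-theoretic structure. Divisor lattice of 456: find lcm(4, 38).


In a divisor lattice, join = lcm (least common multiple).
gcd(4,38) = 2
lcm(4,38) = 4*38/gcd = 152/2 = 76


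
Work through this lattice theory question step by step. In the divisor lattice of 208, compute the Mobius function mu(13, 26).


In a divisor lattice, mu(a,b) = mu(b/a) where mu is the classical Mobius function.
b/a = 26/13 = 2
Prime factorization of 2: primes [2]
2 is squarefree with 1 prime factor(s), so mu(2) = (-1)^1 = -1


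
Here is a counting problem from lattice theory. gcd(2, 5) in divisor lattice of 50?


Meet=gcd.
gcd(2,5)=1


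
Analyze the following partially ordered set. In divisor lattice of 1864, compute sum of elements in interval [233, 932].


Interval [233,932] in divisors of 1864: [233, 466, 932]
Sum = 1631


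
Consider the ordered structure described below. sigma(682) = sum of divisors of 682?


sigma(n) = sum of divisors.
Divisors of 682: [1, 2, 11, 22, 31, 62, 341, 682]
Sum = 1152


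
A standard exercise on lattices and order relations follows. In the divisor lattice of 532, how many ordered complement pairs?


Complement pair (a,b): a meet b = bottom, a join b = top.
Here: gcd(a,b)=1 and lcm(a,b)=532, i.e. a*b=532 with a,b coprime.
Pairs found: (1,532), (4,133), (7,76), (19,28), ... (4 more)
Total ordered pairs: 8


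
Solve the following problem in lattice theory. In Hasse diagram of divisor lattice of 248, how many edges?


A cover relation a -< b holds when a < b with no c strictly between.
Cover relations:
  1 -< 2
  1 -< 31
  2 -< 4
  2 -< 62
  4 -< 8
  4 -< 124
  8 -< 248
  31 -< 62
  ...2 more
Total: 10


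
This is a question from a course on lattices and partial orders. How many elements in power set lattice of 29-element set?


Power set = 2^n.
2^29 = 536870912


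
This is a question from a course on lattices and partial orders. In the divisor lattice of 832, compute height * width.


Height = length of longest chain minus 1; width = size of largest antichain.
A maximum chain: 1 | 13 | 26 | 52 | 104 | 208 | 416 | 832  (height 7).
A maximum antichain: {2, 13}  (width 2).
Product = 7 * 2 = 14


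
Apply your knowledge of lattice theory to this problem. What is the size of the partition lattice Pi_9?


B(n) = number of set partitions of an n-element set.
B(n) satisfies the recurrence: B(n+1) = sum_k C(n,k)*B(k).
B(9) = 21147


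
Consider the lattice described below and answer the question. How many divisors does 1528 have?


Divisors of 1528: [1, 2, 4, 8, 191, 382, 764, 1528]
Count: 8


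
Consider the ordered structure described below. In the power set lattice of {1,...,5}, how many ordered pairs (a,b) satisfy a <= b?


The order relation is {(a,b) : a <= b}, reflexive so it includes (a,a).
Examples: ({},{}), ({},{1,2}), ({},{1,2,3}), ({},{1,2,3,4}), ({},{1,2,3,4,5}), ...
Total ordered pairs: 243


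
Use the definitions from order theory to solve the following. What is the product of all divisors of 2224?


Divisors of 2224: [1, 2, 4, 8, 16, 139, 278, 556, 1112, 2224]
Product = n^(d(n)/2) = 2224^(10/2)
Product = 54409397219098624


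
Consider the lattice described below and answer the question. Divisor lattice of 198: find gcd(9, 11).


In a divisor lattice, meet = gcd (greatest common divisor).
By Euclidean algorithm or factoring: gcd(9,11) = 1


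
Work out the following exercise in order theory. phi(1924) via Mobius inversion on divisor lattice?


phi(n) = n * prod_{p|n} (1 - 1/p).
Prime divisors of 1924: [2, 13, 37]
phi(1924) = 1924 * (1 - 1/2) * (1 - 1/13) * (1 - 1/37)
phi(1924) = 864


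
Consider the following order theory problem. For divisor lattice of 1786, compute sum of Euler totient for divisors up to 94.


Divisors of 1786 up to 94: [1, 2, 19, 38, 47, 94]
phi values: [1, 1, 18, 18, 46, 46]
Sum = 130


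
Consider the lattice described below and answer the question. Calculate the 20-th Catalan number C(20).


C(n) = C(2n, n) / (n+1).
C(40, 20) = 137846528820
C(20) = 137846528820 / 21 = 6564120420


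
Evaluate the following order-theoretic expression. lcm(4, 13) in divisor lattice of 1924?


Join=lcm.
gcd(4,13)=1
lcm=52


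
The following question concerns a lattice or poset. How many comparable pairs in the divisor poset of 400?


A comparable pair {a,b} has a < b or b < a in the order.
Count unordered pairs where one element is strictly below the other.
Examples: {1,2}, {1,4}, {1,5}, {1,8}, ...
Total comparable pairs: 75


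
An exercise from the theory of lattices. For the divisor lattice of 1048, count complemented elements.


An element a is complemented if some b has a meet b = bottom, a join b = top.
a is complemented iff gcd(a, n/a)=1, i.e. a is a unitary divisor of 1048.
Complemented elements: 1, 8, 131, 1048
Count: 4


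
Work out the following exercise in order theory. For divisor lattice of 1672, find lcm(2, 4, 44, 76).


In a divisor lattice, join = lcm (least common multiple).
Compute lcm iteratively: start with first element, then lcm(current, next).
Elements: [2, 4, 44, 76]
lcm(2,4) = 4
lcm(4,44) = 44
lcm(44,76) = 836
Final lcm = 836


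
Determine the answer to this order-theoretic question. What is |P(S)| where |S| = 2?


Power set = 2^n.
2^2 = 4


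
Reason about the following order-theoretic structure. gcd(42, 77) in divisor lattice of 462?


Meet=gcd.
gcd(42,77)=7


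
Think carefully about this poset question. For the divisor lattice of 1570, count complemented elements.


An element a is complemented if some b has a meet b = bottom, a join b = top.
a is complemented iff gcd(a, n/a)=1, i.e. a is a unitary divisor of 1570.
Complemented elements: 1, 2, 5, 10, 157, 314, ... (2 more)
Count: 8


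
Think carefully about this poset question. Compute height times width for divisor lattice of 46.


Height = length of longest chain minus 1; width = size of largest antichain.
A maximum chain: 1 | 23 | 46  (height 2).
A maximum antichain: {2, 23}  (width 2).
Product = 2 * 2 = 4


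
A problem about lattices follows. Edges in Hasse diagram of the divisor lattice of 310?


A cover relation a -< b holds when a < b with no c strictly between.
Cover relations:
  1 -< 2
  1 -< 5
  1 -< 31
  2 -< 10
  2 -< 62
  5 -< 10
  5 -< 155
  10 -< 310
  ...4 more
Total: 12


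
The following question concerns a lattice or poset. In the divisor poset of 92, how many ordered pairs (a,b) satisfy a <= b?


The order relation is {(a,b) : a <= b}, reflexive so it includes (a,a).
Examples: (1,1), (1,2), (1,23), (1,4), (1,46), ...
Total ordered pairs: 18


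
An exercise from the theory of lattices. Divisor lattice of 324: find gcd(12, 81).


In a divisor lattice, meet = gcd (greatest common divisor).
By Euclidean algorithm or factoring: gcd(12,81) = 3


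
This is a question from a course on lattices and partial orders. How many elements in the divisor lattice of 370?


Divisors of 370: [1, 2, 5, 10, 37, 74, 185, 370]
Count: 8


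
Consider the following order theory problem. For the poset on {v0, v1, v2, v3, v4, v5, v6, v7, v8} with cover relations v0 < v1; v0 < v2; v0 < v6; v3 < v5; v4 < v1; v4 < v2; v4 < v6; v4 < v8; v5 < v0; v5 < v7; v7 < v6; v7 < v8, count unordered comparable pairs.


A comparable pair {a,b} has a < b or b < a in the order.
Count unordered pairs where one element is strictly below the other.
Examples: {v0,v1}, {v0,v2}, {v0,v3}, {v0,v5}, ...
Total comparable pairs: 22


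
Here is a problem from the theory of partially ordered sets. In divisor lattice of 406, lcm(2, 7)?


Join=lcm.
gcd(2,7)=1
lcm=14


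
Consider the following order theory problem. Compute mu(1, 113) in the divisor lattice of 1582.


In a divisor lattice, mu(a,b) = mu(b/a) where mu is the classical Mobius function.
b/a = 113/1 = 113
Prime factorization of 113: primes [113]
113 is squarefree with 1 prime factor(s), so mu(113) = (-1)^1 = -1


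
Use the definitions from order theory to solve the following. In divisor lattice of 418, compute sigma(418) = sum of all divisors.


sigma(n) = sum of divisors.
Divisors of 418: [1, 2, 11, 19, 22, 38, 209, 418]
Sum = 720


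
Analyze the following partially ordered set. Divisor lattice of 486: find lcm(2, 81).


In a divisor lattice, join = lcm (least common multiple).
gcd(2,81) = 1
lcm(2,81) = 2*81/gcd = 162/1 = 162


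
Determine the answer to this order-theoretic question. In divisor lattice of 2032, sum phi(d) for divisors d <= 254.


Divisors of 2032 up to 254: [1, 2, 4, 8, 16, 127, 254]
phi values: [1, 1, 2, 4, 8, 126, 126]
Sum = 268


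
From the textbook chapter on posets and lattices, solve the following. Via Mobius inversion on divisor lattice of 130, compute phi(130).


phi(n) = n * prod_{p|n} (1 - 1/p).
Prime divisors of 130: [2, 5, 13]
phi(130) = 130 * (1 - 1/2) * (1 - 1/5) * (1 - 1/13)
phi(130) = 48


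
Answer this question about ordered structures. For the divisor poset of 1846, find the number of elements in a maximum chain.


A chain is a totally ordered subset; we count the number of elements in a maximum chain.
Compute, for each element x, the size of the longest chain ending at x:
  1: 1
  2: 2
  13: 2
  71: 2
  26: 3
  142: 3
  ...
A maximum chain: 1 < 2 < 26 < 1846
Number of elements in the longest chain: 4


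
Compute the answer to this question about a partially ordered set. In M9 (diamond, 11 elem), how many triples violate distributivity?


Distributive law: a ^ (b v c) = (a ^ b) v (a ^ c).
Check all 11^3 = 1331 ordered triples (a,b,c).
  e.g. a=a1, b=a2, c=a3: lhs=a1 != rhs=0
  e.g. a=a1, b=a2, c=a4: lhs=a1 != rhs=0
Total violating triples: 504


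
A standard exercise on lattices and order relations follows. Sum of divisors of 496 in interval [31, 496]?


Interval [31,496] in divisors of 496: [31, 62, 124, 248, 496]
Sum = 961


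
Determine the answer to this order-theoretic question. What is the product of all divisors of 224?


Divisors of 224: [1, 2, 4, 7, 8, 14, 16, 28, 32, 56, 112, 224]
Product = n^(d(n)/2) = 224^(12/2)
Product = 126324651851776


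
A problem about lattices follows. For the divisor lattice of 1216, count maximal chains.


A maximal chain goes from the minimum element to a maximal element via cover relations.
Counting all min-to-max paths in the cover graph.
Total maximal chains: 7
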